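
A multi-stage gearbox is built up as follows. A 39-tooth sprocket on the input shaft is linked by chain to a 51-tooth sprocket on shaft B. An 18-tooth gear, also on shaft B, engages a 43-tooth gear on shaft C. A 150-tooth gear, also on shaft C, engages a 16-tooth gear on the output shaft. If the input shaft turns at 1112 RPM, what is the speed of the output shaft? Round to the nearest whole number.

chain 51/39 = 1.3077 → 1112/1.3077 = 850.35 RPM
gear mesh 43/18 = 2.3889 → 850.35/2.3889 = 355.96 RPM
gear mesh 16/150 = 0.10667 → 355.96/0.10667 = 3337.1 RPM

3337 RPM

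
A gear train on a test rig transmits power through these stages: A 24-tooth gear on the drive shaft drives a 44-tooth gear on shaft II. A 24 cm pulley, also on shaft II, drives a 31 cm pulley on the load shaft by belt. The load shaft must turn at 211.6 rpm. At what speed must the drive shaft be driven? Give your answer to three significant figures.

Overall ratio R = 1.8333 × 1.2917 = 2.3681.
Required input speed = output speed × R = 211.6 × 2.3681 = 501.08 rpm.

501 rpm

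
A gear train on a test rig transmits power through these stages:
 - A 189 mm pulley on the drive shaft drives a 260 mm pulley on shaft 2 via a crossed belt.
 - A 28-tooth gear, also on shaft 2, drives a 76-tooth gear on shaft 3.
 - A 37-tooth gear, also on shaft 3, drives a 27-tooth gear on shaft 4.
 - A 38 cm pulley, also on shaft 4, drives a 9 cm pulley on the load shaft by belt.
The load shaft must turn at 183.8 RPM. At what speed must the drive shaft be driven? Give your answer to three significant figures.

Overall ratio R = 1.3757 × 2.7143 × 0.72973 × 0.23684 = 0.64534.
Required input speed = output speed × R = 183.8 × 0.64534 = 118.61 RPM.

119 RPM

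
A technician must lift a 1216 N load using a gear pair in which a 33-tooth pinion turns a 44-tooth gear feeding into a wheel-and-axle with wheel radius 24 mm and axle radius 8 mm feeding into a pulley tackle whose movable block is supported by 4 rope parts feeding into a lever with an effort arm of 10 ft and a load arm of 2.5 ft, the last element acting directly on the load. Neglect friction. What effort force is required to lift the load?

19 N

Gear pair MA = 44/33 = 1.3333.
Wheel-and-axle MA = R/r = 24/8 = 3.
Block-and-tackle MA = number of supporting rope parts = 4.
Lever MA = effort arm / load arm = 10/2.5 = 4.
Combined ideal MA = 1.3333 × 3 × 4 × 4 = 64.
Effort = load / MA = 1216 / 64 = 19 N.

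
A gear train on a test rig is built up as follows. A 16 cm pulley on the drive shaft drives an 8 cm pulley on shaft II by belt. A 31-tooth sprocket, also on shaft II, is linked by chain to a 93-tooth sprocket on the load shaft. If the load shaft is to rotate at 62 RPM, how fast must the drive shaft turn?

Overall ratio R = 0.5 × 3 = 1.5.
Required input speed = output speed × R = 62 × 1.5 = 93 RPM.

93 RPM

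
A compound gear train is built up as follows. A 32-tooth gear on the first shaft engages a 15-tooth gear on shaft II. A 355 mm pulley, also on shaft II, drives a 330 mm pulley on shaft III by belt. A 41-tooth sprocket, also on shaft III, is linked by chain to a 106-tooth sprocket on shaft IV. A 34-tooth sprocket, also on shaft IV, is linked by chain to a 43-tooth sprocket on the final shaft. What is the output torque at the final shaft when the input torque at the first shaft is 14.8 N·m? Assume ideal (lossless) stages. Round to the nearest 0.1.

21.1 N·m

gear mesh 15/32 = 0.46875 → τ = 14.8·0.46875 = 6.9375 N·m
belt 330/355 = 0.92958 → τ = 6.9375·0.92958 = 6.4489 N·m
chain 106/41 = 2.5854 → τ = 6.4489·2.5854 = 16.673 N·m
chain 43/34 = 1.2647 → τ = 16.673·1.2647 = 21.086 N·m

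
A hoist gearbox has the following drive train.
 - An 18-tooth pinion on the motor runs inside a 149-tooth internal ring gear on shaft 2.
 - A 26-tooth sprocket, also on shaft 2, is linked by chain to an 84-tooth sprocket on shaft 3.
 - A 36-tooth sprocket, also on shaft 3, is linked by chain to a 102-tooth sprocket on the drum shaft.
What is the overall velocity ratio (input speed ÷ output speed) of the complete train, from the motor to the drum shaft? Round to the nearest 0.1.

75.8

Each stage contributes driven/driver: internal gear 149/18 = 8.2778, chain 84/26 = 3.2308, chain 102/36 = 2.8333.
Overall: 8.2778 × 3.2308 × 2.8333 = 75.774.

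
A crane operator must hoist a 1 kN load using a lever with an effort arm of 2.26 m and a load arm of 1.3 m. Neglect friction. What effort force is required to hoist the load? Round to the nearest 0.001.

Lever MA = effort arm / load arm = 2.26/1.3 = 1.7385.
Effort = load / MA = 1 / 1.7385 = 0.57522 kN.

0.575 kN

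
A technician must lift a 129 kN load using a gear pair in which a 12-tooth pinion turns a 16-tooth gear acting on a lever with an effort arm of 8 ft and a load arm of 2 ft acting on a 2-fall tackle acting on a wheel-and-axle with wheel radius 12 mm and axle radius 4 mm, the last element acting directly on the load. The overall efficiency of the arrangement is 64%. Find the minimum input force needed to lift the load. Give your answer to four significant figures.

6.299 kN

Gear pair MA = 16/12 = 1.3333.
Lever MA = effort arm / load arm = 8/2 = 4.
Block-and-tackle MA = number of supporting rope parts = 2.
Wheel-and-axle MA = R/r = 12/4 = 3.
Combined ideal MA = 1.3333 × 4 × 2 × 3 = 32.
Actual MA = 32 × 0.64 = 20.48.
Effort = load / actual MA = 129 / 20.48 = 6.2988 kN.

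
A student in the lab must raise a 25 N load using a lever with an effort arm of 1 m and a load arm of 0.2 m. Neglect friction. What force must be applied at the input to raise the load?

Lever MA = effort arm / load arm = 1/0.2 = 5.
Effort = load / MA = 25 / 5 = 5 N.

5 N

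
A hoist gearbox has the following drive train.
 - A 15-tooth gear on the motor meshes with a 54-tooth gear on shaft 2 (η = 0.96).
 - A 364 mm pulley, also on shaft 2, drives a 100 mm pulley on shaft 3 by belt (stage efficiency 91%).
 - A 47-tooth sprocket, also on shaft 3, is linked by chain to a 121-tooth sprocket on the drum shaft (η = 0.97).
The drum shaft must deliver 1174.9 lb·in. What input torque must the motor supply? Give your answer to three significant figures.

Overall ratio R = 3.6 × 0.27473 × 2.5745 = 2.5462; overall efficiency η = 0.96 × 0.91 × 0.97 = 0.8474.
Input torque = output torque / (R × η) = 1174.9 / (2.5462 × 0.8474) = 544.54 lb·in.

545 lb·in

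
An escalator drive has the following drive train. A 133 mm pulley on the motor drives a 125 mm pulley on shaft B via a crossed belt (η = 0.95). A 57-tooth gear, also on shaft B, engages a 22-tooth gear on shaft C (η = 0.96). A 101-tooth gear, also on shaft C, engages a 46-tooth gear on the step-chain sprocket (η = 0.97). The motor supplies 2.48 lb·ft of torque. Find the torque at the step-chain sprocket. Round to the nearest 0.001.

0.362 lb·ft

After the belt (125/133): 2.48 × 0.93985 × 0.95 = 2.2143 lb·ft
After the gear mesh (22/57): 2.2143 × 0.38596 × 0.96 = 0.82045 lb·ft
After the gear mesh (46/101): 0.82045 × 0.45545 × 0.97 = 0.36246 lb·ft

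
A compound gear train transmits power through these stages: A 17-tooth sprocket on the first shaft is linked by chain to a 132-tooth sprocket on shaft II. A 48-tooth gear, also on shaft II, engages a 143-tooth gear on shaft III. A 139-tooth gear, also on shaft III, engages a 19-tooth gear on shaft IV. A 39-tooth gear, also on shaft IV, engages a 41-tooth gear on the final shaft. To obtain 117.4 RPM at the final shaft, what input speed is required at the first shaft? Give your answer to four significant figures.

Overall ratio R = 7.7647 × 2.9792 × 0.13669 × 1.0513 = 3.3241.
Required input speed = output speed × R = 117.4 × 3.3241 = 390.25 RPM.

390.3 RPM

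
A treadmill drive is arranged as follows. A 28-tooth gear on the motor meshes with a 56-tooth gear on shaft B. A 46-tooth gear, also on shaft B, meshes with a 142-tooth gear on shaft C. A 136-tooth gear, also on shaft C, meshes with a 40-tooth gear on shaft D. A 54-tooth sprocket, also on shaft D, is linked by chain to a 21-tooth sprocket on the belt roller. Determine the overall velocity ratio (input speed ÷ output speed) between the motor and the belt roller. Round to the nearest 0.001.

Each stage contributes driven/driver: gear mesh 56/28 = 2, gear mesh 142/46 = 3.087, gear mesh 40/136 = 0.29412, chain 21/54 = 0.38889.
Overall: 2 × 3.087 × 0.29412 × 0.38889 = 0.70617.

0.706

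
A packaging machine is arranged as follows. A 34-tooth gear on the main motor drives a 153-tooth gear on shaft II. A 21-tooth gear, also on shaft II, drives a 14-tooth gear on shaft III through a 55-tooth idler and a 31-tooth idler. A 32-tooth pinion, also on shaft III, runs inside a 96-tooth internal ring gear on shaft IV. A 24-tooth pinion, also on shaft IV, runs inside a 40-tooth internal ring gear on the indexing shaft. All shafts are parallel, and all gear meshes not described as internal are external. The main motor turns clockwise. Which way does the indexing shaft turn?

clockwise

the main motor → shaft II: external mesh, 1 reversal → CCW.
shaft II → shaft III: driver → idler → idler → driven is 3 external meshes, 3 reversals → CW.
shaft III → shaft IV: internal mesh, same direction → CW.
shaft IV → the indexing shaft: internal mesh, same direction → CW.
4 reversals in total — an even number — so the indexing shaft turns the same way as the main motor.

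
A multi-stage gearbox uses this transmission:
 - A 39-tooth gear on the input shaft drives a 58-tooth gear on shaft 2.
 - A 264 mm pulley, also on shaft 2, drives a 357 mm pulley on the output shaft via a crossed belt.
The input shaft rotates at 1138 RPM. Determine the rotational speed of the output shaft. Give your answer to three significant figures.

gear mesh 58/39 = 1.4872 → 1138/1.4872 = 765.21 RPM
belt 357/264 = 1.3523 → 765.21/1.3523 = 565.87 RPM

566 RPM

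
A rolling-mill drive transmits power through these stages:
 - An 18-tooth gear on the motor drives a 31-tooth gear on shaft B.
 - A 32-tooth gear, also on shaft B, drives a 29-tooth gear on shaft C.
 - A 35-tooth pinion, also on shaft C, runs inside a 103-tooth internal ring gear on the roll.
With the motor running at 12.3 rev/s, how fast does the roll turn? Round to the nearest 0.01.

Gear mesh: ratio = 31/18 = 1.7222, so shaft B turns at 12.3 / 1.7222 = 7.1419 rev/s.
Gear mesh: ratio = 29/32 = 0.90625, so shaft C turns at 7.1419 / 0.90625 = 7.8808 rev/s.
Internal gear: ratio = 103/35 = 2.9429, so the roll turns at 7.8808 / 2.9429 = 2.6779 rev/s.

2.68 rev/s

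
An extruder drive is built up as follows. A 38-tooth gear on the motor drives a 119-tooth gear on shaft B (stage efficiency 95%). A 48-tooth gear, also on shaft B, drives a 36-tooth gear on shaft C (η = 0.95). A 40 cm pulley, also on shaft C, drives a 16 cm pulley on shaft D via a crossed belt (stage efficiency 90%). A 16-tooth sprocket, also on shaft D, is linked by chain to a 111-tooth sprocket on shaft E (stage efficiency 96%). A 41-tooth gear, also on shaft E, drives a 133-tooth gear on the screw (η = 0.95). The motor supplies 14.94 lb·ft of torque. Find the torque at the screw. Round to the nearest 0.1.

Gear mesh: ratio = 119/38 = 3.1316; torque at shaft B = 14.94 × 3.1316 × 0.95 = 44.447 lb·ft.
Gear mesh: ratio = 36/48 = 0.75; torque at shaft C = 44.447 × 0.75 × 0.95 = 31.668 lb·ft.
Belt: ratio = 16/40 = 0.4; torque at shaft D = 31.668 × 0.4 × 0.90 = 11.401 lb·ft.
Chain: ratio = 111/16 = 6.9375; torque at shaft E = 11.401 × 6.9375 × 0.96 = 75.928 lb·ft.
Gear mesh: ratio = 133/41 = 3.2439; torque at the screw = 75.928 × 3.2439 × 0.95 = 233.99 lb·ft.

234.0 lb·ft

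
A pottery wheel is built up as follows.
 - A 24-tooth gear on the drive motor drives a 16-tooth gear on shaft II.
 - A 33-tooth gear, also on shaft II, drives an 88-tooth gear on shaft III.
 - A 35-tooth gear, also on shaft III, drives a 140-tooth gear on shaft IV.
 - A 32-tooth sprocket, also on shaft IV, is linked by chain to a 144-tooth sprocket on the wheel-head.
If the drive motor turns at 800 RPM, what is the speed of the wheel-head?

25 RPM

Gear mesh: ratio = 16/24 = 0.66667, so shaft II turns at 800 / 0.66667 = 1200 RPM.
Gear mesh: ratio = 88/33 = 2.6667, so shaft III turns at 1200 / 2.6667 = 450 RPM.
Gear mesh: ratio = 140/35 = 4, so shaft IV turns at 450 / 4 = 112.5 RPM.
Chain: ratio = 144/32 = 4.5, so the wheel-head turns at 112.5 / 4.5 = 25 RPM.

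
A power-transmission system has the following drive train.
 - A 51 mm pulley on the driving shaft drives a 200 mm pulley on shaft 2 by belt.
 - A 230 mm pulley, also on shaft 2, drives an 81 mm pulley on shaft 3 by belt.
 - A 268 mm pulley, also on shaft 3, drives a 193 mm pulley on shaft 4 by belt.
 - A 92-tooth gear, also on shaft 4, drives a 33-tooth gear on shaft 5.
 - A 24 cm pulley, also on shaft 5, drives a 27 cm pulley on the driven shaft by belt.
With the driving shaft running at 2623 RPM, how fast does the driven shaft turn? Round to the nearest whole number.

Belt: ratio = 200/51 = 3.9216, so shaft 2 turns at 2623 / 3.9216 = 668.87 RPM.
Belt: ratio = 81/230 = 0.35217, so shaft 3 turns at 668.87 / 0.35217 = 1899.2 RPM.
Belt: ratio = 193/268 = 0.72015, so shaft 4 turns at 1899.2 / 0.72015 = 2637.3 RPM.
Gear mesh: ratio = 33/92 = 0.3587, so shaft 5 turns at 2637.3 / 0.3587 = 7352.5 RPM.
Belt: ratio = 27/24 = 1.125, so the driven shaft turns at 7352.5 / 1.125 = 6535.5 RPM.

6536 RPM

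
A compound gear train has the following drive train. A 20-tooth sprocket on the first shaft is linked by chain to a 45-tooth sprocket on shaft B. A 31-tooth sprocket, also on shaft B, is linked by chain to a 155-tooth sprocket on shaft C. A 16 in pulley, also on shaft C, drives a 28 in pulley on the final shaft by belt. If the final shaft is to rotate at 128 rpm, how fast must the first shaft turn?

2520 rpm

Overall ratio R = 2.25 × 5 × 1.75 = 19.688.
Required input speed = output speed × R = 128 × 19.688 = 2520 rpm.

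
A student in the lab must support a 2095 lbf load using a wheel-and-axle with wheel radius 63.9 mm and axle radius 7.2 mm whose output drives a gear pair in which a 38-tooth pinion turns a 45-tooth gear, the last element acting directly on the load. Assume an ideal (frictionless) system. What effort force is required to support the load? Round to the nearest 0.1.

Wheel-and-axle MA = R/r = 63.9/7.2 = 8.875.
Gear pair MA = 45/38 = 1.1842.
Combined ideal MA = 8.875 × 1.1842 = 10.51.
Effort = load / MA = 2095 / 10.51 = 199.34 lbf.

199.3 lbf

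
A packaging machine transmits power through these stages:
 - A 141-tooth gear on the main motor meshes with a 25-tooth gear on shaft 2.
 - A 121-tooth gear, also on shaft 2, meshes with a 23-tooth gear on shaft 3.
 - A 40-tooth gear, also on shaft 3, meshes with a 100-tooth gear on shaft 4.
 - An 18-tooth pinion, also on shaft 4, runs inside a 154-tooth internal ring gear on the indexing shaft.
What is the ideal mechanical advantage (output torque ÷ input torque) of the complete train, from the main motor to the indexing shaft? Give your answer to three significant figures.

Each stage contributes driven/driver: gear mesh 25/141 = 0.1773, gear mesh 23/121 = 0.19008, gear mesh 100/40 = 2.5, internal gear 154/18 = 8.5556.
Overall: 0.1773 × 0.19008 × 2.5 × 8.5556 = 0.72086.

0.721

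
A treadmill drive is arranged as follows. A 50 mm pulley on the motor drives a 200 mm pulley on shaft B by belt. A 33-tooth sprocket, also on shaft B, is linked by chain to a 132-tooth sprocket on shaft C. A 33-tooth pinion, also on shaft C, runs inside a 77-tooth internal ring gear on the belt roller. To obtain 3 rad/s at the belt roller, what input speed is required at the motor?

Overall ratio R = 4 × 4 × 2.3333 = 37.333.
Required input speed = output speed × R = 3 × 37.333 = 112 rad/s.

112 rad/s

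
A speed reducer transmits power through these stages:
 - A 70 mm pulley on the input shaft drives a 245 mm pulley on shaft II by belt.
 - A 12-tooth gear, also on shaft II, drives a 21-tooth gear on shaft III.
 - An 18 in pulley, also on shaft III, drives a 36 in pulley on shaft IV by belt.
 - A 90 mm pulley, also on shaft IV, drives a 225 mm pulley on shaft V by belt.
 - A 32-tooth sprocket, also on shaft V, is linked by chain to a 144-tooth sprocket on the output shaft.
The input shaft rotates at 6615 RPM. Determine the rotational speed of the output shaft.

the input shaft → shaft II (belt, 245/70): 6615 ÷ 3.5 = 1890 RPM
shaft II → shaft III (gear mesh, 21/12): 1890 ÷ 1.75 = 1080 RPM
shaft III → shaft IV (belt, 36/18): 1080 ÷ 2 = 540 RPM
shaft IV → shaft V (belt, 225/90): 540 ÷ 2.5 = 216 RPM
shaft V → the output shaft (chain, 144/32): 216 ÷ 4.5 = 48 RPM

48 RPM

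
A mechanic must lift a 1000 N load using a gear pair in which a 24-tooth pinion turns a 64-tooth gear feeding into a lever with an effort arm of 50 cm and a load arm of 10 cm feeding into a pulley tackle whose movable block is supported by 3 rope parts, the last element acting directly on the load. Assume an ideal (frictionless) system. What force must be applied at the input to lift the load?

25 N

Gear pair MA = 64/24 = 2.6667.
Lever MA = effort arm / load arm = 50/10 = 5.
Block-and-tackle MA = number of supporting rope parts = 3.
Combined ideal MA = 2.6667 × 5 × 3 = 40.
Effort = load / MA = 1000 / 40 = 25 N.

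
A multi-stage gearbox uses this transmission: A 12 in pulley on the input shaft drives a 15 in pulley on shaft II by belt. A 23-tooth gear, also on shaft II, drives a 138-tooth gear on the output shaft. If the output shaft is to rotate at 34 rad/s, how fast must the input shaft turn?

255 rad/s

Overall ratio R = 1.25 × 6 = 7.5.
Required input speed = output speed × R = 34 × 7.5 = 255 rad/s.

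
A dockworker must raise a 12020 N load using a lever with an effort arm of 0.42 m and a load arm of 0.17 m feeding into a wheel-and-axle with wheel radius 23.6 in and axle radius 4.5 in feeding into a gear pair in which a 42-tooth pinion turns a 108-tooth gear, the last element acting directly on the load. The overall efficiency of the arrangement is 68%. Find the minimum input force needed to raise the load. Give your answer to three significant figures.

531 N

Lever MA = effort arm / load arm = 0.42/0.17 = 2.4706.
Wheel-and-axle MA = R/r = 23.6/4.5 = 5.2444.
Gear pair MA = 108/42 = 2.5714.
Combined ideal MA = 2.4706 × 5.2444 × 2.5714 = 33.318.
Actual MA = 33.318 × 0.68 = 22.656.
Effort = load / actual MA = 12020 / 22.656 = 530.54 N.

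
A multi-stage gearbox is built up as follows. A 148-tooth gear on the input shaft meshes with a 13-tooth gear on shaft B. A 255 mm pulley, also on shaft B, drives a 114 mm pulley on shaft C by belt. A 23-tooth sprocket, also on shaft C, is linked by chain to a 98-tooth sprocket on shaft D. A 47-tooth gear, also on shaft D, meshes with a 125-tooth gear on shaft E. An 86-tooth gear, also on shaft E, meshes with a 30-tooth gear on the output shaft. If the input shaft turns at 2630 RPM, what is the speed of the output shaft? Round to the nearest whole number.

16942 RPM

gear mesh 13/148 = 0.087838 → 2630/0.087838 = 29942 RPM
belt 114/255 = 0.44706 → 29942/0.44706 = 66974 RPM
chain 98/23 = 4.2609 → 66974/4.2609 = 15719 RPM
gear mesh 125/47 = 2.6596 → 15719/2.6596 = 5910.2 RPM
gear mesh 30/86 = 0.34884 → 5910.2/0.34884 = 16942 RPM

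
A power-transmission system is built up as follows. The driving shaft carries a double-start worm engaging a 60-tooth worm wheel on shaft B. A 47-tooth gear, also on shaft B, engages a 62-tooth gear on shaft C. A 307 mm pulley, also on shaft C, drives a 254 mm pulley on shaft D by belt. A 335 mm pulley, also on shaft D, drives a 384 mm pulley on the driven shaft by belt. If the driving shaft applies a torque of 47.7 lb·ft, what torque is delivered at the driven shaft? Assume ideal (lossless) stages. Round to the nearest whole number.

worm 60/2 = 30 → τ = 47.7·30 = 1431 lb·ft
gear mesh 62/47 = 1.3191 → τ = 1431·1.3191 = 1887.7 lb·ft
belt 254/307 = 0.82736 → τ = 1887.7·0.82736 = 1561.8 lb·ft
belt 384/335 = 1.1463 → τ = 1561.8·1.1463 = 1790.3 lb·ft

1790 lb·ft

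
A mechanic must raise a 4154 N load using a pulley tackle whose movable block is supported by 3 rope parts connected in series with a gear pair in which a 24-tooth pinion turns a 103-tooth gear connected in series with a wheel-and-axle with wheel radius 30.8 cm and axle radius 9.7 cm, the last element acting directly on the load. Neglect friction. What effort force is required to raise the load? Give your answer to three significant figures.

102 N

Block-and-tackle MA = number of supporting rope parts = 3.
Gear pair MA = 103/24 = 4.2917.
Wheel-and-axle MA = R/r = 30.8/9.7 = 3.1753.
Combined ideal MA = 3 × 4.2917 × 3.1753 = 40.881.
Effort = load / MA = 4154 / 40.881 = 101.61 N.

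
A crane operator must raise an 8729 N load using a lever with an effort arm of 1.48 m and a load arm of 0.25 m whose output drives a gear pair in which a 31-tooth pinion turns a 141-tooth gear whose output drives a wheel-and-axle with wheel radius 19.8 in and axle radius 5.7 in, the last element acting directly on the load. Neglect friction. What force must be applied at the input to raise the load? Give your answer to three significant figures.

93.3 N

Lever MA = effort arm / load arm = 1.48/0.25 = 5.92.
Gear pair MA = 141/31 = 4.5484.
Wheel-and-axle MA = R/r = 19.8/5.7 = 3.4737.
Combined ideal MA = 5.92 × 4.5484 × 3.4737 = 93.534.
Effort = load / MA = 8729 / 93.534 = 93.324 N.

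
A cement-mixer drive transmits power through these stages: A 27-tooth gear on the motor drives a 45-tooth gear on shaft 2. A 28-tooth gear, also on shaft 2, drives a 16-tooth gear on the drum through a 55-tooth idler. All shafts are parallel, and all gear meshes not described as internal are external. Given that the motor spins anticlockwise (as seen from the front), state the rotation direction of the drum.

clockwise

the motor → shaft 2: external mesh, 1 reversal → CW.
shaft 2 → the drum: driver → idler → driven is 2 external meshes, 2 reversals → CW.
3 reversals in total — an odd number — so the drum turns opposite to the motor.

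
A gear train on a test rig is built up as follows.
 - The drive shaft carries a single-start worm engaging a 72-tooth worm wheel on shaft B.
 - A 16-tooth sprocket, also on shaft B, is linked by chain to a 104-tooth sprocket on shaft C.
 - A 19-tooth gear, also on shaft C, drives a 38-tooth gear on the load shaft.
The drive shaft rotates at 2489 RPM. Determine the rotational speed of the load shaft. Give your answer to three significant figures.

2.66 RPM

the drive shaft → shaft B (worm, 72/1): 2489 ÷ 72 = 34.569 RPM
shaft B → shaft C (chain, 104/16): 34.569 ÷ 6.5 = 5.3184 RPM
shaft C → the load shaft (gear mesh, 38/19): 5.3184 ÷ 2 = 2.6592 RPM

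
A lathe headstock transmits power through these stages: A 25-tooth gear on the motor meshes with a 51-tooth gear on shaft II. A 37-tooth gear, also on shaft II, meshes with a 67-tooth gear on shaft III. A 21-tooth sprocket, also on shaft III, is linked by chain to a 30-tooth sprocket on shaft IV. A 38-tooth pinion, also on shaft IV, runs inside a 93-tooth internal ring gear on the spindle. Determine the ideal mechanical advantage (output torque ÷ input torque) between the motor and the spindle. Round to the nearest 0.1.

Each stage contributes driven/driver: gear mesh 51/25 = 2.04, gear mesh 67/37 = 1.8108, chain 30/21 = 1.4286, internal gear 93/38 = 2.4474.
Overall: 2.04 × 1.8108 × 1.4286 × 2.4474 = 12.915.

12.9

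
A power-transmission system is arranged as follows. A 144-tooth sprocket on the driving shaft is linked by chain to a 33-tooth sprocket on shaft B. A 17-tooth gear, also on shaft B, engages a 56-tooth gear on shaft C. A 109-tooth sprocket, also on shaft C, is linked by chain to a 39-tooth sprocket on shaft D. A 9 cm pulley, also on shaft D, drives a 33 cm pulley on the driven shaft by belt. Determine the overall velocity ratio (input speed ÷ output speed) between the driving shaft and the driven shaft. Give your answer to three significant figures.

0.990

Each stage contributes driven/driver: chain 33/144 = 0.22917, gear mesh 56/17 = 3.2941, chain 39/109 = 0.3578, belt 33/9 = 3.6667.
Overall: 0.22917 × 3.2941 × 0.3578 × 3.6667 = 0.99038.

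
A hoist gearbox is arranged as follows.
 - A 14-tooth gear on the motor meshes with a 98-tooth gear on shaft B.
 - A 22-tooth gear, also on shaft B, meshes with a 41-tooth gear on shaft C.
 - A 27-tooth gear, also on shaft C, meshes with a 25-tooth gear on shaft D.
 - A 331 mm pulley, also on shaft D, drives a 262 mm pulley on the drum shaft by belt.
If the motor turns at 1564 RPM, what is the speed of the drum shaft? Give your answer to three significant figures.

164 RPM

Gear mesh: ratio = 98/14 = 7, so shaft B turns at 1564 / 7 = 223.43 RPM.
Gear mesh: ratio = 41/22 = 1.8636, so shaft C turns at 223.43 / 1.8636 = 119.89 RPM.
Gear mesh: ratio = 25/27 = 0.92593, so shaft D turns at 119.89 / 0.92593 = 129.48 RPM.
Belt: ratio = 262/331 = 0.79154, so the drum shaft turns at 129.48 / 0.79154 = 163.58 RPM.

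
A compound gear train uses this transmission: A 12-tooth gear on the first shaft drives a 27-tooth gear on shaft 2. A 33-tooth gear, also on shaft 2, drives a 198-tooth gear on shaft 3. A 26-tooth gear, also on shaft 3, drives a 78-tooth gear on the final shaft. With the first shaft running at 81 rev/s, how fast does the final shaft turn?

Gear mesh: ratio = 27/12 = 2.25, so shaft 2 turns at 81 / 2.25 = 36 rev/s.
Gear mesh: ratio = 198/33 = 6, so shaft 3 turns at 36 / 6 = 6 rev/s.
Gear mesh: ratio = 78/26 = 3, so the final shaft turns at 6 / 3 = 2 rev/s.

2 rev/s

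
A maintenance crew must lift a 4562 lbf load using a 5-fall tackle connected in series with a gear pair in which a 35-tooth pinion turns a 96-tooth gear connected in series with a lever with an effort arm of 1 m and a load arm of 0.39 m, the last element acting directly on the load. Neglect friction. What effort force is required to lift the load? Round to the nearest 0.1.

129.7 lbf

Block-and-tackle MA = number of supporting rope parts = 5.
Gear pair MA = 96/35 = 2.7429.
Lever MA = effort arm / load arm = 1/0.39 = 2.5641.
Combined ideal MA = 5 × 2.7429 × 2.5641 = 35.165.
Effort = load / MA = 4562 / 35.165 = 129.73 lbf.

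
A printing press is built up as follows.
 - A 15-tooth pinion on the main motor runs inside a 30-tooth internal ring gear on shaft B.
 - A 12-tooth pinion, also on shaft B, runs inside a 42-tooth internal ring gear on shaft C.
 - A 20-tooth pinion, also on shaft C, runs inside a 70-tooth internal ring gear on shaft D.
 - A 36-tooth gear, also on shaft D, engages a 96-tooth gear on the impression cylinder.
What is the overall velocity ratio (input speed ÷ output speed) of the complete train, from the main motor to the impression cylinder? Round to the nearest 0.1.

65.3

Each stage contributes driven/driver: internal gear 30/15 = 2, internal gear 42/12 = 3.5, internal gear 70/20 = 3.5, gear mesh 96/36 = 2.6667.
Overall: 2 × 3.5 × 3.5 × 2.6667 = 65.333.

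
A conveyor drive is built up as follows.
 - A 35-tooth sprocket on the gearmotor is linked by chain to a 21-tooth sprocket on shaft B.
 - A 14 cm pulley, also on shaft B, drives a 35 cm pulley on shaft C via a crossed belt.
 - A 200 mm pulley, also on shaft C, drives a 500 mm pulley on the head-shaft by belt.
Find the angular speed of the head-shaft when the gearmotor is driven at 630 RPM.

168 RPM

Chain: ratio = 21/35 = 0.6, so shaft B turns at 630 / 0.6 = 1050 RPM.
Belt: ratio = 35/14 = 2.5, so shaft C turns at 1050 / 2.5 = 420 RPM.
Belt: ratio = 500/200 = 2.5, so the head-shaft turns at 420 / 2.5 = 168 RPM.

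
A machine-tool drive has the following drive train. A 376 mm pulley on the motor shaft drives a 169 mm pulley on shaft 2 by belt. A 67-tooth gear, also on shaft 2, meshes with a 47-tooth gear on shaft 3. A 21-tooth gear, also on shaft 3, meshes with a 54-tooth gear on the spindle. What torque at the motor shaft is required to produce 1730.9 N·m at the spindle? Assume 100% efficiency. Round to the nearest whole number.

Overall ratio R = 0.44947 × 0.70149 × 2.5714 = 0.81077.
Input torque = output torque / R = 1730.9 / 0.81077 = 2134.9 N·m.

2135 N·m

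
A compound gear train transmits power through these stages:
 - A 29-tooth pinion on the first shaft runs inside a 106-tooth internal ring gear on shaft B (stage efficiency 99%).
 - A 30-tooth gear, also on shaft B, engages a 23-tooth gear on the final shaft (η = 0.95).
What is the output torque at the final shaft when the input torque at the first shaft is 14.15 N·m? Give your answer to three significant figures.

37.3 N·m

After the internal gear (106/29): 14.15 × 3.6552 × 0.99 = 51.203 N·m
After the gear mesh (23/30): 51.203 × 0.76667 × 0.95 = 37.293 N·m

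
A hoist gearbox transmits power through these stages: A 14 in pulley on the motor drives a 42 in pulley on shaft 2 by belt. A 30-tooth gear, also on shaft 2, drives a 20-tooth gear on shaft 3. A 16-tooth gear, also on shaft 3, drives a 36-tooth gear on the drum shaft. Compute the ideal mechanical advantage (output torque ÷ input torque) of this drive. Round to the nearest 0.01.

Each stage contributes driven/driver: belt 42/14 = 3, gear mesh 20/30 = 0.66667, gear mesh 36/16 = 2.25.
Overall: 3 × 0.66667 × 2.25 = 4.5.

4.50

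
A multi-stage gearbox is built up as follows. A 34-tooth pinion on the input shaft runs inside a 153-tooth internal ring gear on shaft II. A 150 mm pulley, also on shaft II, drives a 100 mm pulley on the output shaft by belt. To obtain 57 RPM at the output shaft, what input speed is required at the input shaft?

Overall ratio R = 4.5 × 0.66667 = 3.
Required input speed = output speed × R = 57 × 3 = 171 RPM.

171 RPM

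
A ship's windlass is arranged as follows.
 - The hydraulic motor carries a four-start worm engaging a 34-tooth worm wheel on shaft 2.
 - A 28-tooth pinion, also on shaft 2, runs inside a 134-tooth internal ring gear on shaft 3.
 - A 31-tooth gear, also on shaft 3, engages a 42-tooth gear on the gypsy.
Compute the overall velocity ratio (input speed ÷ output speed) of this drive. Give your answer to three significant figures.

Each stage contributes driven/driver: worm 34/4 = 8.5, internal gear 134/28 = 4.7857, gear mesh 42/31 = 1.3548.
Overall: 8.5 × 4.7857 × 1.3548 = 55.113.

55.1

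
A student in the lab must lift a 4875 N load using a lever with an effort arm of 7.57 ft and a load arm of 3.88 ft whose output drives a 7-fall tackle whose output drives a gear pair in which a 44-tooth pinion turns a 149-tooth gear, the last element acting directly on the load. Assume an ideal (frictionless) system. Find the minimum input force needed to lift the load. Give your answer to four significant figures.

Lever MA = effort arm / load arm = 7.57/3.88 = 1.951.
Block-and-tackle MA = number of supporting rope parts = 7.
Gear pair MA = 149/44 = 3.3864.
Combined ideal MA = 1.951 × 7 × 3.3864 = 46.248.
Effort = load / MA = 4875 / 46.248 = 105.41 N.

105.4 N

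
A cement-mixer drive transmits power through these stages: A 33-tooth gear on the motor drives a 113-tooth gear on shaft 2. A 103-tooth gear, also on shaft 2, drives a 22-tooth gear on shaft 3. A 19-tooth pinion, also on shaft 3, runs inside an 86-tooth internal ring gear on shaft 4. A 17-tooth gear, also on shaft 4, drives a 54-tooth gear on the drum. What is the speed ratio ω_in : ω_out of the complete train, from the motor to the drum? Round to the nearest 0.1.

Each stage contributes driven/driver: gear mesh 113/33 = 3.4242, gear mesh 22/103 = 0.21359, internal gear 86/19 = 4.5263, gear mesh 54/17 = 3.1765.
Overall: 3.4242 × 0.21359 × 4.5263 × 3.1765 = 10.516.

10.5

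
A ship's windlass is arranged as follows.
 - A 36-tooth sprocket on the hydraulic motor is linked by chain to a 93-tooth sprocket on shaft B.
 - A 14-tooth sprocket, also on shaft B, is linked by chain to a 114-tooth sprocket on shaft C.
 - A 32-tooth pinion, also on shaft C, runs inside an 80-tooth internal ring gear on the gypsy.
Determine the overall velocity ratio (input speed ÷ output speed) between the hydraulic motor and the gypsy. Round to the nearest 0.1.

52.6

Each stage contributes driven/driver: chain 93/36 = 2.5833, chain 114/14 = 8.1429, internal gear 80/32 = 2.5.
Overall: 2.5833 × 8.1429 × 2.5 = 52.589.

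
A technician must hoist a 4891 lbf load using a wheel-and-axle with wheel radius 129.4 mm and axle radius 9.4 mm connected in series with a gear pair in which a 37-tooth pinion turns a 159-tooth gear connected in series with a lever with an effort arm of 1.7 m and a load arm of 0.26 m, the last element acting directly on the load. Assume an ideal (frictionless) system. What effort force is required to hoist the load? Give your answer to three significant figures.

12.6 lbf

Wheel-and-axle MA = R/r = 129.4/9.4 = 13.766.
Gear pair MA = 159/37 = 4.2973.
Lever MA = effort arm / load arm = 1.7/0.26 = 6.5385.
Combined ideal MA = 13.766 × 4.2973 × 6.5385 = 386.79.
Effort = load / MA = 4891 / 386.79 = 12.645 lbf.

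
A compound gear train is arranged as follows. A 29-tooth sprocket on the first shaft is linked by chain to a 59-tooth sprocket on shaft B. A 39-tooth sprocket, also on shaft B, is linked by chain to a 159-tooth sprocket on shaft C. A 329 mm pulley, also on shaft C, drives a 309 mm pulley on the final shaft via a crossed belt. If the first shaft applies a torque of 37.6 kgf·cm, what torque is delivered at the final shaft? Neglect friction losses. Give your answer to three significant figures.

Chain: ratio = 59/29 = 2.0345; torque at shaft B = 37.6 × 2.0345 = 76.497 kgf·cm.
Chain: ratio = 159/39 = 4.0769; torque at shaft C = 76.497 × 4.0769 = 311.87 kgf·cm.
Belt: ratio = 309/329 = 0.93921; torque at the final shaft = 311.87 × 0.93921 = 292.91 kgf·cm.

293 kgf·cm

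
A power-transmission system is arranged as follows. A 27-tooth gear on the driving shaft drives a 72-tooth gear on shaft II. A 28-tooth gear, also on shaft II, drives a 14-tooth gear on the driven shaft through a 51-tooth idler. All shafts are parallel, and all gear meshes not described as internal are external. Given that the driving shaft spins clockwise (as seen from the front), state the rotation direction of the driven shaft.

counterclockwise

the driving shaft → shaft II: external mesh, 1 reversal → CCW.
shaft II → the driven shaft: driver → idler → driven is 2 external meshes, 2 reversals → CCW.
3 reversals in total — an odd number — so the driven shaft turns opposite to the driving shaft.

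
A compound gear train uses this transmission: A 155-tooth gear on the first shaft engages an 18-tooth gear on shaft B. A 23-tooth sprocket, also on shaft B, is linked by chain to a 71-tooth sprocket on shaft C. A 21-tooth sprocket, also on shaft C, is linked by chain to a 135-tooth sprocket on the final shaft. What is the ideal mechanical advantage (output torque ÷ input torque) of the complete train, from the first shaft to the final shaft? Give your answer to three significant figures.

2.30

Each stage contributes driven/driver: gear mesh 18/155 = 0.11613, chain 71/23 = 3.087, chain 135/21 = 6.4286.
Overall: 0.11613 × 3.087 × 6.4286 = 2.3045.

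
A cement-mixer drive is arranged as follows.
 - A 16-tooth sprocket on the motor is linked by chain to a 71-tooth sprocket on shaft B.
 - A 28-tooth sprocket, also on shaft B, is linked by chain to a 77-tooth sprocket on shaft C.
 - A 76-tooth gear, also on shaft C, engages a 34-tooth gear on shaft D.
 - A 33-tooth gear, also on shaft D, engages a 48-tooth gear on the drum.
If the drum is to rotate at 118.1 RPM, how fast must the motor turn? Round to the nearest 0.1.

Overall ratio R = 4.4375 × 2.75 × 0.44737 × 1.4545 = 7.9408.
Required input speed = output speed × R = 118.1 × 7.9408 = 937.81 RPM.

937.8 RPM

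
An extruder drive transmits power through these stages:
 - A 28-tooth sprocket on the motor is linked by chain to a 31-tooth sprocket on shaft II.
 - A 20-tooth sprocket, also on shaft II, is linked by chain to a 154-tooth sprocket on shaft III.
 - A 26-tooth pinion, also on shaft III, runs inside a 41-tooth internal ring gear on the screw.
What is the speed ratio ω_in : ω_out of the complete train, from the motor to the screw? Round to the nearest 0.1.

13.4

Each stage contributes driven/driver: chain 31/28 = 1.1071, chain 154/20 = 7.7, internal gear 41/26 = 1.5769.
Overall: 1.1071 × 7.7 × 1.5769 = 13.443.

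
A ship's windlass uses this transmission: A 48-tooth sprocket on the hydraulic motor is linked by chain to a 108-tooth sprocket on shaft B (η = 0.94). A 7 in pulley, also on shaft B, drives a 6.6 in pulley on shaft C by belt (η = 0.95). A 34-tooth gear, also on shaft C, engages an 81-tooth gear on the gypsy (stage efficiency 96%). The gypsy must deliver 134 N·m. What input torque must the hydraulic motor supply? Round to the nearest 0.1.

30.9 N·m

Overall ratio R = 2.25 × 0.94286 × 2.3824 = 5.054; overall efficiency η = 0.94 × 0.95 × 0.96 = 0.8573.
Input torque = output torque / (R × η) = 134 / (5.054 × 0.8573) = 30.928 N·m.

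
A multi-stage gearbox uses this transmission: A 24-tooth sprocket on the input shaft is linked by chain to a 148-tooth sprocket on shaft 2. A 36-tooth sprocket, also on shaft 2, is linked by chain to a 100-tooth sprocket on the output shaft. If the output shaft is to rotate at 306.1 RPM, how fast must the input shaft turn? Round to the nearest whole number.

Overall ratio R = 6.1667 × 2.7778 = 17.13.
Required input speed = output speed × R = 306.1 × 17.13 = 5243.4 RPM.

5243 RPM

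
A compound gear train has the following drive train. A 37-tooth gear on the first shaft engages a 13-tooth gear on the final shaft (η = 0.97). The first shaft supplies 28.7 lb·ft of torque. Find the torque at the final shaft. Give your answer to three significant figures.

gear mesh 13/37 = 0.35135 → τ = 28.7·0.35135·0.97 = 9.7813 lb·ft

9.78 lb·ft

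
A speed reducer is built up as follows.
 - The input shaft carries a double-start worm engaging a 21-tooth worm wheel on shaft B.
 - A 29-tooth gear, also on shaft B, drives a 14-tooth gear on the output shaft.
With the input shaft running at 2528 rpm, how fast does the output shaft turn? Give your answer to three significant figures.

worm 21/2 = 10.5 → 2528/10.5 = 240.76 rpm
gear mesh 14/29 = 0.48276 → 240.76/0.48276 = 498.72 rpm

499 rpm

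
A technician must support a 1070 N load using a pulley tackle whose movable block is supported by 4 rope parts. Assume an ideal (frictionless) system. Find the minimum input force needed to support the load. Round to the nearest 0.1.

Block-and-tackle MA = number of supporting rope parts = 4.
Effort = load / MA = 1070 / 4 = 267.5 N.

267.5 N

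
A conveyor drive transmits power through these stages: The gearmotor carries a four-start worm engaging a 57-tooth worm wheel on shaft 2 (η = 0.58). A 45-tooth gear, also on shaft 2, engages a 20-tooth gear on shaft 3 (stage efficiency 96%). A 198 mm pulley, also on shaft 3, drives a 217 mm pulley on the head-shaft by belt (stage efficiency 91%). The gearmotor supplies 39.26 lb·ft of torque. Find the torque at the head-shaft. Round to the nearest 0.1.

Worm: ratio = 57/4 = 14.25; torque at shaft 2 = 39.26 × 14.25 × 0.58 = 324.48 lb·ft.
Gear mesh: ratio = 20/45 = 0.44444; torque at shaft 3 = 324.48 × 0.44444 × 0.96 = 138.45 lb·ft.
Belt: ratio = 217/198 = 1.096; torque at the head-shaft = 138.45 × 1.096 × 0.91 = 138.08 lb·ft.

138.1 lb·ft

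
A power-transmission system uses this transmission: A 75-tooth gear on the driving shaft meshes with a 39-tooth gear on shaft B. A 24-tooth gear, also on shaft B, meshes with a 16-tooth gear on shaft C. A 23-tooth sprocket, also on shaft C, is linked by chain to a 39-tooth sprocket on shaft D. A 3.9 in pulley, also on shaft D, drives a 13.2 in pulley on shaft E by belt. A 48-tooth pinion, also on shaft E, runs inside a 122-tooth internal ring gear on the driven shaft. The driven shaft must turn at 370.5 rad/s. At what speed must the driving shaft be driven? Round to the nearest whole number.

1874 rad/s

Overall ratio R = 0.52 × 0.66667 × 1.6957 × 3.3846 × 2.5417 = 5.0568.
Required input speed = output speed × R = 370.5 × 5.0568 = 1873.5 rad/s.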